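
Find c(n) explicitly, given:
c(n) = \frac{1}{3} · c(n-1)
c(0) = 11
Pure geometric recurrence with ratio \frac{1}{3}.
By induction c(n) = c(0) · (\frac{1}{3})^n = 11 \cdot 3^{- n}.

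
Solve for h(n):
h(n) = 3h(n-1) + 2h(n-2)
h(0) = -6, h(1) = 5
Characteristic equation: x² - 3x - 2 = 0.
Discriminant Δ = (3)² + 4·(2) = 17.
Roots r₁,₂ = (3 ± √17)/2, so r₁ = \frac{3}{2} + \frac{\sqrt{17}}{2}, r₂ = \frac{3}{2} - \frac{\sqrt{17}}{2}.
General solution: h(n) = A·r₁^n + B·r₂^n.
From the initial conditions, A + B = -6 and r₁A + r₂B = 5.
Since r₁ - r₂ = √17: A = (5 - (-6)r₂)/√17 = -3 + \frac{14 \sqrt{17}}{17}, and B = -6 - A = - \frac{14 \sqrt{17}}{17} - 3.
So h(n) = \left(-3 + \frac{14 \sqrt{17}}{17}\right)\left(\frac{3}{2} + \frac{\sqrt{17}}{2}\right)^n + \left(- \frac{14 \sqrt{17}}{17} - 3\right)\left(\frac{3}{2} - \frac{\sqrt{17}}{2}\right)^n.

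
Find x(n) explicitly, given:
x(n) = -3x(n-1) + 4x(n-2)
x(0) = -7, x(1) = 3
Characteristic equation: x² + 3x - 4 = 0, which factors as (x - (1))(x - (-4)) = 0.
Roots r₁ = 1, r₂ = -4 (distinct).
General solution: x(n) = A·(1)^n + B·(-4)^n.
From x(0) = -7: A + B = -7.
From x(1) = 3: A - 4B = 3.
Solving: A = -5, B = -2.
So x(n) = - 2 \left(-4\right)^{n} - 5.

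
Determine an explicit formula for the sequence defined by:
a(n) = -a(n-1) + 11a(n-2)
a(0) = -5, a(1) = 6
Characteristic equation: x² + x - 11 = 0.
Discriminant Δ = (-1)² + 4·(11) = 45.
Roots r₁,₂ = (-1 ± √45)/2, so r₁ = - \frac{1}{2} + \frac{3 \sqrt{5}}{2}, r₂ = - \frac{3 \sqrt{5}}{2} - \frac{1}{2}.
General solution: a(n) = A·r₁^n + B·r₂^n.
From the initial conditions, A + B = -5 and r₁A + r₂B = 6.
Since r₁ - r₂ = √45: A = (6 - (-5)r₂)/√45 = - \frac{5}{2} + \frac{7 \sqrt{5}}{30}, and B = -5 - A = - \frac{5}{2} - \frac{7 \sqrt{5}}{30}.
So a(n) = \left(- \frac{5}{2} + \frac{7 \sqrt{5}}{30}\right)\left(- \frac{1}{2} + \frac{3 \sqrt{5}}{2}\right)^n + \left(- \frac{5}{2} - \frac{7 \sqrt{5}}{30}\right)\left(- \frac{3 \sqrt{5}}{2} - \frac{1}{2}\right)^n.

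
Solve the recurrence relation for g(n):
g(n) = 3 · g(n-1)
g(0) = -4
Pure geometric recurrence with ratio 3.
By induction g(n) = g(0) · (3)^n = - 4 \cdot 3^{n}.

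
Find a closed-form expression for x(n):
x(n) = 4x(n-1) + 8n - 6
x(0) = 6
First-order linear with linear forcing.
Homogeneous solution: x_h(n) = A·(4)^n.
Try particular x_p(n) = pn + q. Substituting:
  pn + q = 4(p(n-1) + q) + 8n - 6.
Matching the n-coefficient: p = 4p + 8 ⇒ p = - \frac{8}{3}.
Matching constants: q = -4p + 4q - 6 ⇒ q = - \frac{14}{9}.
General: x(n) = A·(4)^n - \frac{8 n}{3} - \frac{14}{9}.
Apply x(0) = 6: A - \frac{14}{9} = 6 ⇒ A = \frac{68}{9}.
So x(n) = \frac{68 \cdot 4^{n}}{9} - \frac{8 n}{3} - \frac{14}{9}.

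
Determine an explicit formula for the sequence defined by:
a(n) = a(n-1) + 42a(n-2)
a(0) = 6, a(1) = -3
Characteristic equation: x² - x - 42 = 0, which factors as (x - (7))(x - (-6)) = 0.
Roots r₁ = 7, r₂ = -6 (distinct).
General solution: a(n) = A·(7)^n + B·(-6)^n.
From a(0) = 6: A + B = 6.
From a(1) = -3: 7A - 6B = -3.
Solving: A = \frac{33}{13}, B = \frac{45}{13}.
So a(n) = \frac{45 \left(-6\right)^{n}}{13} + \frac{33 \cdot 7^{n}}{13}.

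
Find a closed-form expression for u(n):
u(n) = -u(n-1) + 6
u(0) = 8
First-order linear non-homogeneous.
Homogeneous solution: u_h(n) = A·(-1)^n.
Try constant particular solution u_p = K: K = -K + 6 ⇒ K = 3.
General: u(n) = A·(-1)^n + 3.
Apply u(0) = 8: A + 3 = 8 ⇒ A = 5.
So u(n) = 5 \left(-1\right)^{n} + 3.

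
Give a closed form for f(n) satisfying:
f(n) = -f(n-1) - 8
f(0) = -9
First-order linear non-homogeneous.
Homogeneous solution: f_h(n) = A·(-1)^n.
Try constant particular solution f_p = K: K = -K - 8 ⇒ K = -4.
General: f(n) = A·(-1)^n - 4.
Apply f(0) = -9: A - 4 = -9 ⇒ A = -5.
So f(n) = - 5 \left(-1\right)^{n} - 4.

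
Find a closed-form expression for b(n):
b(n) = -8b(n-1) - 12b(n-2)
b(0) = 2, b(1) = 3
Characteristic equation: x² + 8x + 12 = 0, which factors as (x - (-6))(x - (-2)) = 0.
Roots r₁ = -6, r₂ = -2 (distinct).
General solution: b(n) = A·(-6)^n + B·(-2)^n.
From b(0) = 2: A + B = 2.
From b(1) = 3: -6A - 2B = 3.
Solving: A = - \frac{7}{4}, B = \frac{15}{4}.
So b(n) = \frac{15 \left(-2\right)^{n}}{4} - \frac{7 \left(-6\right)^{n}}{4}.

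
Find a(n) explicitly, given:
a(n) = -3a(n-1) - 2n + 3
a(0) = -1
First-order linear with linear forcing.
Homogeneous solution: a_h(n) = A·(-3)^n.
Try particular a_p(n) = pn + q. Substituting:
  pn + q = -3(p(n-1) + q) - 2n + 3.
Matching the n-coefficient: p = -3p - 2 ⇒ p = - \frac{1}{2}.
Matching constants: q = 3p - 3q + 3 ⇒ q = \frac{3}{8}.
General: a(n) = A·(-3)^n - \frac{n}{2} + \frac{3}{8}.
Apply a(0) = -1: A + \frac{3}{8} = -1 ⇒ A = - \frac{11}{8}.
So a(n) = - \frac{11 \left(-3\right)^{n}}{8} - \frac{n}{2} + \frac{3}{8}.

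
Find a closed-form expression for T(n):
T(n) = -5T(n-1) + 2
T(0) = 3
First-order linear non-homogeneous.
Homogeneous solution: T_h(n) = A·(-5)^n.
Try constant particular solution T_p = K: K = -5K + 2 ⇒ K = \frac{1}{3}.
General: T(n) = A·(-5)^n + \frac{1}{3}.
Apply T(0) = 3: A + \frac{1}{3} = 3 ⇒ A = \frac{8}{3}.
So T(n) = \frac{8 \left(-5\right)^{n}}{3} + \frac{1}{3}.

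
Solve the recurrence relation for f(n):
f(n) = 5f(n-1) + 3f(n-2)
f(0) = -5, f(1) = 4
Characteristic equation: x² - 5x - 3 = 0.
Discriminant Δ = (5)² + 4·(3) = 37.
Roots r₁,₂ = (5 ± √37)/2, so r₁ = \frac{5}{2} + \frac{\sqrt{37}}{2}, r₂ = \frac{5}{2} - \frac{\sqrt{37}}{2}.
General solution: f(n) = A·r₁^n + B·r₂^n.
From the initial conditions, A + B = -5 and r₁A + r₂B = 4.
Since r₁ - r₂ = √37: A = (4 - (-5)r₂)/√37 = - \frac{5}{2} + \frac{33 \sqrt{37}}{74}, and B = -5 - A = - \frac{33 \sqrt{37}}{74} - \frac{5}{2}.
So f(n) = \left(- \frac{5}{2} + \frac{33 \sqrt{37}}{74}\right)\left(\frac{5}{2} + \frac{\sqrt{37}}{2}\right)^n + \left(- \frac{33 \sqrt{37}}{74} - \frac{5}{2}\right)\left(\frac{5}{2} - \frac{\sqrt{37}}{2}\right)^n.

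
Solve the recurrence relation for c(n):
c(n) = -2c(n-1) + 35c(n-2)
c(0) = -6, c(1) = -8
Characteristic equation: x² + 2x - 35 = 0, which factors as (x - (-7))(x - (5)) = 0.
Roots r₁ = -7, r₂ = 5 (distinct).
General solution: c(n) = A·(-7)^n + B·(5)^n.
From c(0) = -6: A + B = -6.
From c(1) = -8: -7A + 5B = -8.
Solving: A = - \frac{11}{6}, B = - \frac{25}{6}.
So c(n) = - \frac{11 \left(-7\right)^{n}}{6} - \frac{25 \cdot 5^{n}}{6}.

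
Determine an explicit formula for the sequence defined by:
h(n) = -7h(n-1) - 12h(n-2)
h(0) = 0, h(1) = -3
Characteristic equation: x² + 7x + 12 = 0, which factors as (x - (-3))(x - (-4)) = 0.
Roots r₁ = -3, r₂ = -4 (distinct).
General solution: h(n) = A·(-3)^n + B·(-4)^n.
From h(0) = 0: A + B = 0.
From h(1) = -3: -3A - 4B = -3.
Solving: A = -3, B = 3.
So h(n) = - 3 \left(-3\right)^{n} + 3 \left(-4\right)^{n}.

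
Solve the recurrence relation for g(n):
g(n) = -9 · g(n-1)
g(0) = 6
Pure geometric recurrence with ratio -9.
By induction g(n) = g(0) · (-9)^n = 6 \left(-9\right)^{n}.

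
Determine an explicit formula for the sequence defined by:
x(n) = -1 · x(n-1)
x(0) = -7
Pure geometric recurrence with ratio -1.
By induction x(n) = x(0) · (-1)^n = - 7 \left(-1\right)^{n}.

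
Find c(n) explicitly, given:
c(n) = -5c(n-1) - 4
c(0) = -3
First-order linear non-homogeneous.
Homogeneous solution: c_h(n) = A·(-5)^n.
Try constant particular solution c_p = K: K = -5K - 4 ⇒ K = - \frac{2}{3}.
General: c(n) = A·(-5)^n - \frac{2}{3}.
Apply c(0) = -3: A - \frac{2}{3} = -3 ⇒ A = - \frac{7}{3}.
So c(n) = - \frac{7 \left(-5\right)^{n}}{3} - \frac{2}{3}.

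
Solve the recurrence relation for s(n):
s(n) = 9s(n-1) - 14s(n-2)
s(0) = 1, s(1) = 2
Characteristic equation: x² - 9x + 14 = 0, which factors as (x - (7))(x - (2)) = 0.
Roots r₁ = 7, r₂ = 2 (distinct).
General solution: s(n) = A·(7)^n + B·(2)^n.
From s(0) = 1: A + B = 1.
From s(1) = 2: 7A + 2B = 2.
Solving: A = 0, B = 1.
So s(n) = 2^{n}.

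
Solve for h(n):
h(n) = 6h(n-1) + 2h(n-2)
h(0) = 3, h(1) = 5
Characteristic equation: x² - 6x - 2 = 0.
Discriminant Δ = (6)² + 4·(2) = 44.
Roots r₁,₂ = (6 ± √44)/2, so r₁ = 3 + \sqrt{11}, r₂ = 3 - \sqrt{11}.
General solution: h(n) = A·r₁^n + B·r₂^n.
From the initial conditions, A + B = 3 and r₁A + r₂B = 5.
Since r₁ - r₂ = √44: A = (5 - (3)r₂)/√44 = \frac{3}{2} - \frac{2 \sqrt{11}}{11}, and B = 3 - A = \frac{2 \sqrt{11}}{11} + \frac{3}{2}.
So h(n) = \left(\frac{3}{2} - \frac{2 \sqrt{11}}{11}\right)\left(3 + \sqrt{11}\right)^n + \left(\frac{2 \sqrt{11}}{11} + \frac{3}{2}\right)\left(3 - \sqrt{11}\right)^n.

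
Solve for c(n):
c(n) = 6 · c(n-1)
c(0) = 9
Pure geometric recurrence with ratio 6.
By induction c(n) = c(0) · (6)^n = 9 \cdot 6^{n}.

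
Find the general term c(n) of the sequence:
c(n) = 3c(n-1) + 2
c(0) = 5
First-order linear non-homogeneous.
Homogeneous solution: c_h(n) = A·(3)^n.
Try constant particular solution c_p = K: K = 3K + 2 ⇒ K = -1.
General: c(n) = A·(3)^n - 1.
Apply c(0) = 5: A - 1 = 5 ⇒ A = 6.
So c(n) = 6 \cdot 3^{n} - 1.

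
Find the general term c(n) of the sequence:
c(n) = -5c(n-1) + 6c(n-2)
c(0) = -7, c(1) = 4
Characteristic equation: x² + 5x - 6 = 0, which factors as (x - (-6))(x - (1)) = 0.
Roots r₁ = -6, r₂ = 1 (distinct).
General solution: c(n) = A·(-6)^n + B·(1)^n.
From c(0) = -7: A + B = -7.
From c(1) = 4: -6A + B = 4.
Solving: A = - \frac{11}{7}, B = - \frac{38}{7}.
So c(n) = - \frac{11 \left(-6\right)^{n}}{7} - \frac{38}{7}.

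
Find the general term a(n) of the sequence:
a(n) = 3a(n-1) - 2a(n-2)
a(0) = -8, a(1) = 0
Characteristic equation: x² - 3x + 2 = 0, which factors as (x - (2))(x - (1)) = 0.
Roots r₁ = 2, r₂ = 1 (distinct).
General solution: a(n) = A·(2)^n + B·(1)^n.
From a(0) = -8: A + B = -8.
From a(1) = 0: 2A + B = 0.
Solving: A = 8, B = -16.
So a(n) = 8 \cdot 2^{n} - 16.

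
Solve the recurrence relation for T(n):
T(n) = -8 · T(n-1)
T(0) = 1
Pure geometric recurrence with ratio -8.
By induction T(n) = T(0) · (-8)^n = \left(-8\right)^{n}.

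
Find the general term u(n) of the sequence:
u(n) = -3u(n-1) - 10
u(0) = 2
First-order linear non-homogeneous.
Homogeneous solution: u_h(n) = A·(-3)^n.
Try constant particular solution u_p = K: K = -3K - 10 ⇒ K = - \frac{5}{2}.
General: u(n) = A·(-3)^n - \frac{5}{2}.
Apply u(0) = 2: A - \frac{5}{2} = 2 ⇒ A = \frac{9}{2}.
So u(n) = \frac{9 \left(-3\right)^{n}}{2} - \frac{5}{2}.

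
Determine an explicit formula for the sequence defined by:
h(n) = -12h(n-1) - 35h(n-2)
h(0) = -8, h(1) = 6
Characteristic equation: x² + 12x + 35 = 0, which factors as (x - (-5))(x - (-7)) = 0.
Roots r₁ = -5, r₂ = -7 (distinct).
General solution: h(n) = A·(-5)^n + B·(-7)^n.
From h(0) = -8: A + B = -8.
From h(1) = 6: -5A - 7B = 6.
Solving: A = -25, B = 17.
So h(n) = - 25 \left(-5\right)^{n} + 17 \left(-7\right)^{n}.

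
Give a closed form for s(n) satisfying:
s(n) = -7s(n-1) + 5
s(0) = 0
First-order linear non-homogeneous.
Homogeneous solution: s_h(n) = A·(-7)^n.
Try constant particular solution s_p = K: K = -7K + 5 ⇒ K = \frac{5}{8}.
General: s(n) = A·(-7)^n + \frac{5}{8}.
Apply s(0) = 0: A + \frac{5}{8} = 0 ⇒ A = - \frac{5}{8}.
So s(n) = \frac{5}{8} - \frac{5 \left(-7\right)^{n}}{8}.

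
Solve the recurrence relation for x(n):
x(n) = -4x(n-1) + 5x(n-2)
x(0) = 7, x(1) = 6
Characteristic equation: x² + 4x - 5 = 0, which factors as (x - (1))(x - (-5)) = 0.
Roots r₁ = 1, r₂ = -5 (distinct).
General solution: x(n) = A·(1)^n + B·(-5)^n.
From x(0) = 7: A + B = 7.
From x(1) = 6: A - 5B = 6.
Solving: A = \frac{41}{6}, B = \frac{1}{6}.
So x(n) = \frac{\left(-5\right)^{n}}{6} + \frac{41}{6}.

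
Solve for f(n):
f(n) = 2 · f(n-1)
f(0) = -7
Pure geometric recurrence with ratio 2.
By induction f(n) = f(0) · (2)^n = - 7 \cdot 2^{n}.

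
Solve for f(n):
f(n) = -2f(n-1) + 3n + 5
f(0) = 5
First-order linear with linear forcing.
Homogeneous solution: f_h(n) = A·(-2)^n.
Try particular f_p(n) = pn + q. Substituting:
  pn + q = -2(p(n-1) + q) + 3n + 5.
Matching the n-coefficient: p = -2p + 3 ⇒ p = 1.
Matching constants: q = 2p - 2q + 5 ⇒ q = \frac{7}{3}.
General: f(n) = A·(-2)^n + n + \frac{7}{3}.
Apply f(0) = 5: A + \frac{7}{3} = 5 ⇒ A = \frac{8}{3}.
So f(n) = \frac{8 \left(-2\right)^{n}}{3} + n + \frac{7}{3}.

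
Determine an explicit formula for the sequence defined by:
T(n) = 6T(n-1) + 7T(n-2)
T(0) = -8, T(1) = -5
Characteristic equation: x² - 6x - 7 = 0, which factors as (x - (7))(x - (-1)) = 0.
Roots r₁ = 7, r₂ = -1 (distinct).
General solution: T(n) = A·(7)^n + B·(-1)^n.
From T(0) = -8: A + B = -8.
From T(1) = -5: 7A - B = -5.
Solving: A = - \frac{13}{8}, B = - \frac{51}{8}.
So T(n) = - \frac{51 \left(-1\right)^{n}}{8} - \frac{13 \cdot 7^{n}}{8}.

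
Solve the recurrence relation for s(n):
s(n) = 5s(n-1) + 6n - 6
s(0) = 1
First-order linear with linear forcing.
Homogeneous solution: s_h(n) = A·(5)^n.
Try particular s_p(n) = pn + q. Substituting:
  pn + q = 5(p(n-1) + q) + 6n - 6.
Matching the n-coefficient: p = 5p + 6 ⇒ p = - \frac{3}{2}.
Matching constants: q = -5p + 5q - 6 ⇒ q = - \frac{3}{8}.
General: s(n) = A·(5)^n - \frac{3 n}{2} - \frac{3}{8}.
Apply s(0) = 1: A - \frac{3}{8} = 1 ⇒ A = \frac{11}{8}.
So s(n) = \frac{11 \cdot 5^{n}}{8} - \frac{3 n}{2} - \frac{3}{8}.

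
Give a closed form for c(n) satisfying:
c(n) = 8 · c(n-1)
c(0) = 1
Pure geometric recurrence with ratio 8.
By induction c(n) = c(0) · (8)^n = 8^{n}.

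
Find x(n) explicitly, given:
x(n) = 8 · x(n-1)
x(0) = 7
Pure geometric recurrence with ratio 8.
By induction x(n) = x(0) · (8)^n = 7 \cdot 8^{n}.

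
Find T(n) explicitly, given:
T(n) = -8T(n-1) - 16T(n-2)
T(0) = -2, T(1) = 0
Characteristic equation: x² + 8x + 16 = 0, which is (x - (-4))².
Repeated root r = -4.
General solution: T(n) = (A + Bn)·(-4)^n.
From T(0) = -2: A = -2.
From T(1) = 0: (A + B)·(-4) = 0 ⇒ B = 2.
So T(n) = \left(2 n - 2\right) \cdot (-4)^n.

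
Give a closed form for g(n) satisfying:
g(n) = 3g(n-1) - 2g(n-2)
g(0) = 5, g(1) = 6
Characteristic equation: x² - 3x + 2 = 0, which factors as (x - (2))(x - (1)) = 0.
Roots r₁ = 2, r₂ = 1 (distinct).
General solution: g(n) = A·(2)^n + B·(1)^n.
From g(0) = 5: A + B = 5.
From g(1) = 6: 2A + B = 6.
Solving: A = 1, B = 4.
So g(n) = 2^{n} + 4.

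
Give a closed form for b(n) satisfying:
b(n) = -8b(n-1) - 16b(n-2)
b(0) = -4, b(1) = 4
Characteristic equation: x² + 8x + 16 = 0, which is (x - (-4))².
Repeated root r = -4.
General solution: b(n) = (A + Bn)·(-4)^n.
From b(0) = -4: A = -4.
From b(1) = 4: (A + B)·(-4) = 4 ⇒ B = 3.
So b(n) = \left(3 n - 4\right) \cdot (-4)^n.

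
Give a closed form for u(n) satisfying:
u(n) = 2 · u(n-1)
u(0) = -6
Pure geometric recurrence with ratio 2.
By induction u(n) = u(0) · (2)^n = - 6 \cdot 2^{n}.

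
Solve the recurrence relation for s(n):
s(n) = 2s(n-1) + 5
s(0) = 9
First-order linear non-homogeneous.
Homogeneous solution: s_h(n) = A·(2)^n.
Try constant particular solution s_p = K: K = 2K + 5 ⇒ K = -5.
General: s(n) = A·(2)^n - 5.
Apply s(0) = 9: A - 5 = 9 ⇒ A = 14.
So s(n) = 14 \cdot 2^{n} - 5.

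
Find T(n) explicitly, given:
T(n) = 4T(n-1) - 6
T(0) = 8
First-order linear non-homogeneous.
Homogeneous solution: T_h(n) = A·(4)^n.
Try constant particular solution T_p = K: K = 4K - 6 ⇒ K = 2.
General: T(n) = A·(4)^n + 2.
Apply T(0) = 8: A + 2 = 8 ⇒ A = 6.
So T(n) = 6 \cdot 4^{n} + 2.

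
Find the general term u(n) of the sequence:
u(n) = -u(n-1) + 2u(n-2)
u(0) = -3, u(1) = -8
Characteristic equation: x² + x - 2 = 0, which factors as (x - (1))(x - (-2)) = 0.
Roots r₁ = 1, r₂ = -2 (distinct).
General solution: u(n) = A·(1)^n + B·(-2)^n.
From u(0) = -3: A + B = -3.
From u(1) = -8: A - 2B = -8.
Solving: A = - \frac{14}{3}, B = \frac{5}{3}.
So u(n) = \frac{5 \left(-2\right)^{n}}{3} - \frac{14}{3}.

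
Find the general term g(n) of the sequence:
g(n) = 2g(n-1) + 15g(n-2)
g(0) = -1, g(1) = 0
Characteristic equation: x² - 2x - 15 = 0, which factors as (x - (-3))(x - (5)) = 0.
Roots r₁ = -3, r₂ = 5 (distinct).
General solution: g(n) = A·(-3)^n + B·(5)^n.
From g(0) = -1: A + B = -1.
From g(1) = 0: -3A + 5B = 0.
Solving: A = - \frac{5}{8}, B = - \frac{3}{8}.
So g(n) = - \frac{5 \left(-3\right)^{n}}{8} - \frac{3 \cdot 5^{n}}{8}.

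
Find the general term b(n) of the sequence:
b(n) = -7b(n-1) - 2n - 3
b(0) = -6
First-order linear with linear forcing.
Homogeneous solution: b_h(n) = A·(-7)^n.
Try particular b_p(n) = pn + q. Substituting:
  pn + q = -7(p(n-1) + q) - 2n - 3.
Matching the n-coefficient: p = -7p - 2 ⇒ p = - \frac{1}{4}.
Matching constants: q = 7p - 7q - 3 ⇒ q = - \frac{19}{32}.
General: b(n) = A·(-7)^n - \frac{n}{4} - \frac{19}{32}.
Apply b(0) = -6: A - \frac{19}{32} = -6 ⇒ A = - \frac{173}{32}.
So b(n) = - \frac{173 \left(-7\right)^{n}}{32} - \frac{n}{4} - \frac{19}{32}.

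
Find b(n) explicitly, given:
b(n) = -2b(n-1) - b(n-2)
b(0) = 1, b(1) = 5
Characteristic equation: x² + 2x + 1 = 0, which is (x - (-1))².
Repeated root r = -1.
General solution: b(n) = (A + Bn)·(-1)^n.
From b(0) = 1: A = 1.
From b(1) = 5: (A + B)·(-1) = 5 ⇒ B = -6.
So b(n) = \left(1 - 6 n\right) \cdot (-1)^n.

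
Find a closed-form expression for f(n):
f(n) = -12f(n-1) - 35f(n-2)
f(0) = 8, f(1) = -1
Characteristic equation: x² + 12x + 35 = 0, which factors as (x - (-5))(x - (-7)) = 0.
Roots r₁ = -5, r₂ = -7 (distinct).
General solution: f(n) = A·(-5)^n + B·(-7)^n.
From f(0) = 8: A + B = 8.
From f(1) = -1: -5A - 7B = -1.
Solving: A = \frac{55}{2}, B = - \frac{39}{2}.
So f(n) = \frac{55 \left(-5\right)^{n}}{2} - \frac{39 \left(-7\right)^{n}}{2}.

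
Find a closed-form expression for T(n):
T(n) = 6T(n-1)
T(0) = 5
This is a homogeneous first-order recurrence with ratio 6.
By induction T(n) = T(0) · (6)^n = 5 \cdot 6^{n}.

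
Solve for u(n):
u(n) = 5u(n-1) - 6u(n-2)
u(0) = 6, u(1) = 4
Characteristic equation: x² - 5x + 6 = 0, which factors as (x - (3))(x - (2)) = 0.
Roots r₁ = 3, r₂ = 2 (distinct).
General solution: u(n) = A·(3)^n + B·(2)^n.
From u(0) = 6: A + B = 6.
From u(1) = 4: 3A + 2B = 4.
Solving: A = -8, B = 14.
So u(n) = 14 \cdot 2^{n} - 8 \cdot 3^{n}.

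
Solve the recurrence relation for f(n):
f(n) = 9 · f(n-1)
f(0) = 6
Pure geometric recurrence with ratio 9.
By induction f(n) = f(0) · (9)^n = 6 \cdot 9^{n}.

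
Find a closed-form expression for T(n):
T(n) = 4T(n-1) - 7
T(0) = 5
First-order linear non-homogeneous.
Homogeneous solution: T_h(n) = A·(4)^n.
Try constant particular solution T_p = K: K = 4K - 7 ⇒ K = \frac{7}{3}.
General: T(n) = A·(4)^n + \frac{7}{3}.
Apply T(0) = 5: A + \frac{7}{3} = 5 ⇒ A = \frac{8}{3}.
So T(n) = \frac{8 \cdot 4^{n}}{3} + \frac{7}{3}.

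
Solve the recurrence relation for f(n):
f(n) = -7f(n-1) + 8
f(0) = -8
First-order linear non-homogeneous.
Homogeneous solution: f_h(n) = A·(-7)^n.
Try constant particular solution f_p = K: K = -7K + 8 ⇒ K = 1.
General: f(n) = A·(-7)^n + 1.
Apply f(0) = -8: A + 1 = -8 ⇒ A = -9.
So f(n) = 1 - 9 \left(-7\right)^{n}.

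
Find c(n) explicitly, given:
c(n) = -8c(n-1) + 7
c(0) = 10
First-order linear non-homogeneous.
Homogeneous solution: c_h(n) = A·(-8)^n.
Try constant particular solution c_p = K: K = -8K + 7 ⇒ K = \frac{7}{9}.
General: c(n) = A·(-8)^n + \frac{7}{9}.
Apply c(0) = 10: A + \frac{7}{9} = 10 ⇒ A = \frac{83}{9}.
So c(n) = \frac{83 \left(-8\right)^{n}}{9} + \frac{7}{9}.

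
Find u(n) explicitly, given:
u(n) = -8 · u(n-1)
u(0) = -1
Pure geometric recurrence with ratio -8.
By induction u(n) = u(0) · (-8)^n = - \left(-8\right)^{n}.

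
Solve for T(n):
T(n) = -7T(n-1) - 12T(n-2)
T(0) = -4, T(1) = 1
Characteristic equation: x² + 7x + 12 = 0, which factors as (x - (-3))(x - (-4)) = 0.
Roots r₁ = -3, r₂ = -4 (distinct).
General solution: T(n) = A·(-3)^n + B·(-4)^n.
From T(0) = -4: A + B = -4.
From T(1) = 1: -3A - 4B = 1.
Solving: A = -15, B = 11.
So T(n) = - 15 \left(-3\right)^{n} + 11 \left(-4\right)^{n}.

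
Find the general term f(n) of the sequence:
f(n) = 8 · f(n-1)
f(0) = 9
Pure geometric recurrence with ratio 8.
By induction f(n) = f(0) · (8)^n = 9 \cdot 8^{n}.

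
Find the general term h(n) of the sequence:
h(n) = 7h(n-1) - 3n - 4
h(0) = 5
First-order linear with linear forcing.
Homogeneous solution: h_h(n) = A·(7)^n.
Try particular h_p(n) = pn + q. Substituting:
  pn + q = 7(p(n-1) + q) - 3n - 4.
Matching the n-coefficient: p = 7p - 3 ⇒ p = \frac{1}{2}.
Matching constants: q = -7p + 7q - 4 ⇒ q = \frac{5}{4}.
General: h(n) = A·(7)^n + \frac{n}{2} + \frac{5}{4}.
Apply h(0) = 5: A + \frac{5}{4} = 5 ⇒ A = \frac{15}{4}.
So h(n) = \frac{15 \cdot 7^{n}}{4} + \frac{n}{2} + \frac{5}{4}.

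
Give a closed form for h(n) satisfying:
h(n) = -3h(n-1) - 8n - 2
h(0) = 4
First-order linear with linear forcing.
Homogeneous solution: h_h(n) = A·(-3)^n.
Try particular h_p(n) = pn + q. Substituting:
  pn + q = -3(p(n-1) + q) - 8n - 2.
Matching the n-coefficient: p = -3p - 8 ⇒ p = -2.
Matching constants: q = 3p - 3q - 2 ⇒ q = -2.
General: h(n) = A·(-3)^n - 2 n - 2.
Apply h(0) = 4: A - 2 = 4 ⇒ A = 6.
So h(n) = 6 \left(-3\right)^{n} - 2 n - 2.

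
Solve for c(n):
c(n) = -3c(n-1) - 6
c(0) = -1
First-order linear non-homogeneous.
Homogeneous solution: c_h(n) = A·(-3)^n.
Try constant particular solution c_p = K: K = -3K - 6 ⇒ K = - \frac{3}{2}.
General: c(n) = A·(-3)^n - \frac{3}{2}.
Apply c(0) = -1: A - \frac{3}{2} = -1 ⇒ A = \frac{1}{2}.
So c(n) = \frac{\left(-3\right)^{n}}{2} - \frac{3}{2}.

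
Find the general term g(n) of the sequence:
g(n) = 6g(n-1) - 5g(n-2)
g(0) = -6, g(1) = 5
Characteristic equation: x² - 6x + 5 = 0, which factors as (x - (1))(x - (5)) = 0.
Roots r₁ = 1, r₂ = 5 (distinct).
General solution: g(n) = A·(1)^n + B·(5)^n.
From g(0) = -6: A + B = -6.
From g(1) = 5: A + 5B = 5.
Solving: A = - \frac{35}{4}, B = \frac{11}{4}.
So g(n) = \frac{11 \cdot 5^{n}}{4} - \frac{35}{4}.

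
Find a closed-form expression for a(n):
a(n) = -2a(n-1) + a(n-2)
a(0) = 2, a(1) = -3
Characteristic equation: x² + 2x - 1 = 0.
Discriminant Δ = (-2)² + 4·(1) = 8.
Roots r₁,₂ = (-2 ± √8)/2, so r₁ = -1 + \sqrt{2}, r₂ = - \sqrt{2} - 1.
General solution: a(n) = A·r₁^n + B·r₂^n.
From the initial conditions, A + B = 2 and r₁A + r₂B = -3.
Since r₁ - r₂ = √8: A = (-3 - (2)r₂)/√8 = 1 - \frac{\sqrt{2}}{4}, and B = 2 - A = \frac{\sqrt{2}}{4} + 1.
So a(n) = \left(1 - \frac{\sqrt{2}}{4}\right)\left(-1 + \sqrt{2}\right)^n + \left(\frac{\sqrt{2}}{4} + 1\right)\left(- \sqrt{2} - 1\right)^n.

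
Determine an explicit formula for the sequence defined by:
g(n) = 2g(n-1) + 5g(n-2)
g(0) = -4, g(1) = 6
Characteristic equation: x² - 2x - 5 = 0.
Discriminant Δ = (2)² + 4·(5) = 24.
Roots r₁,₂ = (2 ± √24)/2, so r₁ = 1 + \sqrt{6}, r₂ = 1 - \sqrt{6}.
General solution: g(n) = A·r₁^n + B·r₂^n.
From the initial conditions, A + B = -4 and r₁A + r₂B = 6.
Since r₁ - r₂ = √24: A = (6 - (-4)r₂)/√24 = -2 + \frac{5 \sqrt{6}}{6}, and B = -4 - A = - \frac{5 \sqrt{6}}{6} - 2.
So g(n) = \left(-2 + \frac{5 \sqrt{6}}{6}\right)\left(1 + \sqrt{6}\right)^n + \left(- \frac{5 \sqrt{6}}{6} - 2\right)\left(1 - \sqrt{6}\right)^n.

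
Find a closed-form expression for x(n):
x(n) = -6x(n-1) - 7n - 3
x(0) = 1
First-order linear with linear forcing.
Homogeneous solution: x_h(n) = A·(-6)^n.
Try particular x_p(n) = pn + q. Substituting:
  pn + q = -6(p(n-1) + q) - 7n - 3.
Matching the n-coefficient: p = -6p - 7 ⇒ p = -1.
Matching constants: q = 6p - 6q - 3 ⇒ q = - \frac{9}{7}.
General: x(n) = A·(-6)^n - n - \frac{9}{7}.
Apply x(0) = 1: A - \frac{9}{7} = 1 ⇒ A = \frac{16}{7}.
So x(n) = \frac{16 \left(-6\right)^{n}}{7} - n - \frac{9}{7}.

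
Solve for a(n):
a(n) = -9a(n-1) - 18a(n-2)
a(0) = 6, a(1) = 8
Characteristic equation: x² + 9x + 18 = 0, which factors as (x - (-6))(x - (-3)) = 0.
Roots r₁ = -6, r₂ = -3 (distinct).
General solution: a(n) = A·(-6)^n + B·(-3)^n.
From a(0) = 6: A + B = 6.
From a(1) = 8: -6A - 3B = 8.
Solving: A = - \frac{26}{3}, B = \frac{44}{3}.
So a(n) = \frac{44 \left(-3\right)^{n}}{3} - \frac{26 \left(-6\right)^{n}}{3}.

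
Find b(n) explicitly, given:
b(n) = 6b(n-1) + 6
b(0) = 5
First-order linear non-homogeneous.
Homogeneous solution: b_h(n) = A·(6)^n.
Try constant particular solution b_p = K: K = 6K + 6 ⇒ K = - \frac{6}{5}.
General: b(n) = A·(6)^n - \frac{6}{5}.
Apply b(0) = 5: A - \frac{6}{5} = 5 ⇒ A = \frac{31}{5}.
So b(n) = \frac{31 \cdot 6^{n}}{5} - \frac{6}{5}.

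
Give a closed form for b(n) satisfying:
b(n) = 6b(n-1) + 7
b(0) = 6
First-order linear non-homogeneous.
Homogeneous solution: b_h(n) = A·(6)^n.
Try constant particular solution b_p = K: K = 6K + 7 ⇒ K = - \frac{7}{5}.
General: b(n) = A·(6)^n - \frac{7}{5}.
Apply b(0) = 6: A - \frac{7}{5} = 6 ⇒ A = \frac{37}{5}.
So b(n) = \frac{37 \cdot 6^{n}}{5} - \frac{7}{5}.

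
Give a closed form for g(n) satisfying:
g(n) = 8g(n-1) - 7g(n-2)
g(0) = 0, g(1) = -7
Characteristic equation: x² - 8x + 7 = 0, which factors as (x - (7))(x - (1)) = 0.
Roots r₁ = 7, r₂ = 1 (distinct).
General solution: g(n) = A·(7)^n + B·(1)^n.
From g(0) = 0: A + B = 0.
From g(1) = -7: 7A + B = -7.
Solving: A = - \frac{7}{6}, B = \frac{7}{6}.
So g(n) = \frac{7}{6} - \frac{7 \cdot 7^{n}}{6}.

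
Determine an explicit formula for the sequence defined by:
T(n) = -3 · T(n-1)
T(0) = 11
Pure geometric recurrence with ratio -3.
By induction T(n) = T(0) · (-3)^n = 11 \left(-3\right)^{n}.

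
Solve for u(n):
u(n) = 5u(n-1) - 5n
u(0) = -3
First-order linear with linear forcing.
Homogeneous solution: u_h(n) = A·(5)^n.
Try particular u_p(n) = pn + q. Substituting:
  pn + q = 5(p(n-1) + q) - 5n.
Matching the n-coefficient: p = 5p - 5 ⇒ p = \frac{5}{4}.
Matching constants: q = -5p + 5q ⇒ q = \frac{25}{16}.
General: u(n) = A·(5)^n + \frac{5 n}{4} + \frac{25}{16}.
Apply u(0) = -3: A + \frac{25}{16} = -3 ⇒ A = - \frac{73}{16}.
So u(n) = - \frac{73 \cdot 5^{n}}{16} + \frac{5 n}{4} + \frac{25}{16}.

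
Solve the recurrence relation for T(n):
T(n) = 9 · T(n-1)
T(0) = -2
Pure geometric recurrence with ratio 9.
By induction T(n) = T(0) · (9)^n = - 2 \cdot 9^{n}.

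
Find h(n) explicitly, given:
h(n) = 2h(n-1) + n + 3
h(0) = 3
First-order linear with linear forcing.
Homogeneous solution: h_h(n) = A·(2)^n.
Try particular h_p(n) = pn + q. Substituting:
  pn + q = 2(p(n-1) + q) + n + 3.
Matching the n-coefficient: p = 2p + 1 ⇒ p = -1.
Matching constants: q = -2p + 2q + 3 ⇒ q = -5.
General: h(n) = A·(2)^n - n - 5.
Apply h(0) = 3: A - 5 = 3 ⇒ A = 8.
So h(n) = 8 \cdot 2^{n} - n - 5.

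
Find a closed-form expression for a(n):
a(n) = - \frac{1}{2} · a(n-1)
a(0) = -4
Pure geometric recurrence with ratio - \frac{1}{2}.
By induction a(n) = a(0) · (- \frac{1}{2})^n = - 4 \left(- \frac{1}{2}\right)^{n}.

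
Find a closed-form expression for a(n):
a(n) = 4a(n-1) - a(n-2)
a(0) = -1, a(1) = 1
Characteristic equation: x² - 4x + 1 = 0.
Discriminant Δ = (4)² + 4·(-1) = 12.
Roots r₁,₂ = (4 ± √12)/2, so r₁ = \sqrt{3} + 2, r₂ = 2 - \sqrt{3}.
General solution: a(n) = A·r₁^n + B·r₂^n.
From the initial conditions, A + B = -1 and r₁A + r₂B = 1.
Since r₁ - r₂ = √12: A = (1 - (-1)r₂)/√12 = - \frac{1}{2} + \frac{\sqrt{3}}{2}, and B = -1 - A = - \frac{\sqrt{3}}{2} - \frac{1}{2}.
So a(n) = \left(- \frac{1}{2} + \frac{\sqrt{3}}{2}\right)\left(\sqrt{3} + 2\right)^n + \left(- \frac{\sqrt{3}}{2} - \frac{1}{2}\right)\left(2 - \sqrt{3}\right)^n.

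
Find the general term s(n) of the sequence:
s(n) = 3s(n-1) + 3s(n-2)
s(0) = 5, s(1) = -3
Characteristic equation: x² - 3x - 3 = 0.
Discriminant Δ = (3)² + 4·(3) = 21.
Roots r₁,₂ = (3 ± √21)/2, so r₁ = \frac{3}{2} + \frac{\sqrt{21}}{2}, r₂ = \frac{3}{2} - \frac{\sqrt{21}}{2}.
General solution: s(n) = A·r₁^n + B·r₂^n.
From the initial conditions, A + B = 5 and r₁A + r₂B = -3.
Since r₁ - r₂ = √21: A = (-3 - (5)r₂)/√21 = \frac{5}{2} - \frac{\sqrt{21}}{2}, and B = 5 - A = \frac{\sqrt{21}}{2} + \frac{5}{2}.
So s(n) = \left(\frac{5}{2} - \frac{\sqrt{21}}{2}\right)\left(\frac{3}{2} + \frac{\sqrt{21}}{2}\right)^n + \left(\frac{\sqrt{21}}{2} + \frac{5}{2}\right)\left(\frac{3}{2} - \frac{\sqrt{21}}{2}\right)^n.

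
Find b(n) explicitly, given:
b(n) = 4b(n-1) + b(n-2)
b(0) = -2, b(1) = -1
Characteristic equation: x² - 4x - 1 = 0.
Discriminant Δ = (4)² + 4·(1) = 20.
Roots r₁,₂ = (4 ± √20)/2, so r₁ = 2 + \sqrt{5}, r₂ = 2 - \sqrt{5}.
General solution: b(n) = A·r₁^n + B·r₂^n.
From the initial conditions, A + B = -2 and r₁A + r₂B = -1.
Since r₁ - r₂ = √20: A = (-1 - (-2)r₂)/√20 = -1 + \frac{3 \sqrt{5}}{10}, and B = -2 - A = -1 - \frac{3 \sqrt{5}}{10}.
So b(n) = \left(-1 + \frac{3 \sqrt{5}}{10}\right)\left(2 + \sqrt{5}\right)^n + \left(-1 - \frac{3 \sqrt{5}}{10}\right)\left(2 - \sqrt{5}\right)^n.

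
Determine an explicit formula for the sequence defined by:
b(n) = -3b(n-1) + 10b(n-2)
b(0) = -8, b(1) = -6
Characteristic equation: x² + 3x - 10 = 0, which factors as (x - (2))(x - (-5)) = 0.
Roots r₁ = 2, r₂ = -5 (distinct).
General solution: b(n) = A·(2)^n + B·(-5)^n.
From b(0) = -8: A + B = -8.
From b(1) = -6: 2A - 5B = -6.
Solving: A = - \frac{46}{7}, B = - \frac{10}{7}.
So b(n) = - \frac{10 \left(-5\right)^{n}}{7} - \frac{46 \cdot 2^{n}}{7}.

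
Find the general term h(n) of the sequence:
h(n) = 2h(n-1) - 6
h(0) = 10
First-order linear non-homogeneous.
Homogeneous solution: h_h(n) = A·(2)^n.
Try constant particular solution h_p = K: K = 2K - 6 ⇒ K = 6.
General: h(n) = A·(2)^n + 6.
Apply h(0) = 10: A + 6 = 10 ⇒ A = 4.
So h(n) = 4 \cdot 2^{n} + 6.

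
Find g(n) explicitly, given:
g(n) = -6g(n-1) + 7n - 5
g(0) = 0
First-order linear with linear forcing.
Homogeneous solution: g_h(n) = A·(-6)^n.
Try particular g_p(n) = pn + q. Substituting:
  pn + q = -6(p(n-1) + q) + 7n - 5.
Matching the n-coefficient: p = -6p + 7 ⇒ p = 1.
Matching constants: q = 6p - 6q - 5 ⇒ q = \frac{1}{7}.
General: g(n) = A·(-6)^n + n + \frac{1}{7}.
Apply g(0) = 0: A + \frac{1}{7} = 0 ⇒ A = - \frac{1}{7}.
So g(n) = - \frac{\left(-6\right)^{n}}{7} + n + \frac{1}{7}.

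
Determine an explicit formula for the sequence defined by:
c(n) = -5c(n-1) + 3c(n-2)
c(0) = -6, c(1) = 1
Characteristic equation: x² + 5x - 3 = 0.
Discriminant Δ = (-5)² + 4·(3) = 37.
Roots r₁,₂ = (-5 ± √37)/2, so r₁ = - \frac{5}{2} + \frac{\sqrt{37}}{2}, r₂ = - \frac{\sqrt{37}}{2} - \frac{5}{2}.
General solution: c(n) = A·r₁^n + B·r₂^n.
From the initial conditions, A + B = -6 and r₁A + r₂B = 1.
Since r₁ - r₂ = √37: A = (1 - (-6)r₂)/√37 = -3 - \frac{14 \sqrt{37}}{37}, and B = -6 - A = -3 + \frac{14 \sqrt{37}}{37}.
So c(n) = \left(-3 - \frac{14 \sqrt{37}}{37}\right)\left(- \frac{5}{2} + \frac{\sqrt{37}}{2}\right)^n + \left(-3 + \frac{14 \sqrt{37}}{37}\right)\left(- \frac{\sqrt{37}}{2} - \frac{5}{2}\right)^n.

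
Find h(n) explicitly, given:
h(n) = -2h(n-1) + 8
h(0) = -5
First-order linear non-homogeneous.
Homogeneous solution: h_h(n) = A·(-2)^n.
Try constant particular solution h_p = K: K = -2K + 8 ⇒ K = \frac{8}{3}.
General: h(n) = A·(-2)^n + \frac{8}{3}.
Apply h(0) = -5: A + \frac{8}{3} = -5 ⇒ A = - \frac{23}{3}.
So h(n) = \frac{8}{3} - \frac{23 \left(-2\right)^{n}}{3}.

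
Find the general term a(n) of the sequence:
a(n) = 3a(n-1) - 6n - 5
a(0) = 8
First-order linear with linear forcing.
Homogeneous solution: a_h(n) = A·(3)^n.
Try particular a_p(n) = pn + q. Substituting:
  pn + q = 3(p(n-1) + q) - 6n - 5.
Matching the n-coefficient: p = 3p - 6 ⇒ p = 3.
Matching constants: q = -3p + 3q - 5 ⇒ q = 7.
General: a(n) = A·(3)^n + 3 n + 7.
Apply a(0) = 8: A + 7 = 8 ⇒ A = 1.
So a(n) = 3^{n} + 3 n + 7.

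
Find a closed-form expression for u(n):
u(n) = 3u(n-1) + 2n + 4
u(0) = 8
First-order linear with linear forcing.
Homogeneous solution: u_h(n) = A·(3)^n.
Try particular u_p(n) = pn + q. Substituting:
  pn + q = 3(p(n-1) + q) + 2n + 4.
Matching the n-coefficient: p = 3p + 2 ⇒ p = -1.
Matching constants: q = -3p + 3q + 4 ⇒ q = - \frac{7}{2}.
General: u(n) = A·(3)^n - n - \frac{7}{2}.
Apply u(0) = 8: A - \frac{7}{2} = 8 ⇒ A = \frac{23}{2}.
So u(n) = \frac{23 \cdot 3^{n}}{2} - n - \frac{7}{2}.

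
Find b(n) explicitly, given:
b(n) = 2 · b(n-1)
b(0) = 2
Pure geometric recurrence with ratio 2.
By induction b(n) = b(0) · (2)^n = 2 \cdot 2^{n}.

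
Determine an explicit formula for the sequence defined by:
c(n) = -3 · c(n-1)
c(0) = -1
Pure geometric recurrence with ratio -3.
By induction c(n) = c(0) · (-3)^n = - \left(-3\right)^{n}.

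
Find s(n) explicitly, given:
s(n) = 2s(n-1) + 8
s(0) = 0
First-order linear non-homogeneous.
Homogeneous solution: s_h(n) = A·(2)^n.
Try constant particular solution s_p = K: K = 2K + 8 ⇒ K = -8.
General: s(n) = A·(2)^n - 8.
Apply s(0) = 0: A - 8 = 0 ⇒ A = 8.
So s(n) = 8 \cdot 2^{n} - 8.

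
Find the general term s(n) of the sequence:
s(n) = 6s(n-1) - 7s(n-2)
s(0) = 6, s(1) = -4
Characteristic equation: x² - 6x + 7 = 0.
Discriminant Δ = (6)² + 4·(-7) = 8.
Roots r₁,₂ = (6 ± √8)/2, so r₁ = \sqrt{2} + 3, r₂ = 3 - \sqrt{2}.
General solution: s(n) = A·r₁^n + B·r₂^n.
From the initial conditions, A + B = 6 and r₁A + r₂B = -4.
Since r₁ - r₂ = √8: A = (-4 - (6)r₂)/√8 = 3 - \frac{11 \sqrt{2}}{2}, and B = 6 - A = 3 + \frac{11 \sqrt{2}}{2}.
So s(n) = \left(3 - \frac{11 \sqrt{2}}{2}\right)\left(\sqrt{2} + 3\right)^n + \left(3 + \frac{11 \sqrt{2}}{2}\right)\left(3 - \sqrt{2}\right)^n.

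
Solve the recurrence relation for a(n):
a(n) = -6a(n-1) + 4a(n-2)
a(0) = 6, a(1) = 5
Characteristic equation: x² + 6x - 4 = 0.
Discriminant Δ = (-6)² + 4·(4) = 52.
Roots r₁,₂ = (-6 ± √52)/2, so r₁ = -3 + \sqrt{13}, r₂ = - \sqrt{13} - 3.
General solution: a(n) = A·r₁^n + B·r₂^n.
From the initial conditions, A + B = 6 and r₁A + r₂B = 5.
Since r₁ - r₂ = √52: A = (5 - (6)r₂)/√52 = 3 + \frac{23 \sqrt{13}}{26}, and B = 6 - A = 3 - \frac{23 \sqrt{13}}{26}.
So a(n) = \left(3 + \frac{23 \sqrt{13}}{26}\right)\left(-3 + \sqrt{13}\right)^n + \left(3 - \frac{23 \sqrt{13}}{26}\right)\left(- \sqrt{13} - 3\right)^n.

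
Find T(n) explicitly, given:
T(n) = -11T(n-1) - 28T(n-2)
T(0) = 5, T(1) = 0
Characteristic equation: x² + 11x + 28 = 0, which factors as (x - (-7))(x - (-4)) = 0.
Roots r₁ = -7, r₂ = -4 (distinct).
General solution: T(n) = A·(-7)^n + B·(-4)^n.
From T(0) = 5: A + B = 5.
From T(1) = 0: -7A - 4B = 0.
Solving: A = - \frac{20}{3}, B = \frac{35}{3}.
So T(n) = \frac{35 \left(-4\right)^{n}}{3} - \frac{20 \left(-7\right)^{n}}{3}.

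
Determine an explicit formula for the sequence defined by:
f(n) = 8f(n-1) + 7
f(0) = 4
First-order linear non-homogeneous.
Homogeneous solution: f_h(n) = A·(8)^n.
Try constant particular solution f_p = K: K = 8K + 7 ⇒ K = -1.
General: f(n) = A·(8)^n - 1.
Apply f(0) = 4: A - 1 = 4 ⇒ A = 5.
So f(n) = 5 \cdot 8^{n} - 1.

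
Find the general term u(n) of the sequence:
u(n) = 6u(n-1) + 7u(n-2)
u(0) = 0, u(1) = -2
Characteristic equation: x² - 6x - 7 = 0, which factors as (x - (-1))(x - (7)) = 0.
Roots r₁ = -1, r₂ = 7 (distinct).
General solution: u(n) = A·(-1)^n + B·(7)^n.
From u(0) = 0: A + B = 0.
From u(1) = -2: -A + 7B = -2.
Solving: A = \frac{1}{4}, B = - \frac{1}{4}.
So u(n) = \frac{\left(-1\right)^{n}}{4} - \frac{7^{n}}{4}.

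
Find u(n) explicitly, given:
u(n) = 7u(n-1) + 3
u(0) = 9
First-order linear non-homogeneous.
Homogeneous solution: u_h(n) = A·(7)^n.
Try constant particular solution u_p = K: K = 7K + 3 ⇒ K = - \frac{1}{2}.
General: u(n) = A·(7)^n - \frac{1}{2}.
Apply u(0) = 9: A - \frac{1}{2} = 9 ⇒ A = \frac{19}{2}.
So u(n) = \frac{19 \cdot 7^{n}}{2} - \frac{1}{2}.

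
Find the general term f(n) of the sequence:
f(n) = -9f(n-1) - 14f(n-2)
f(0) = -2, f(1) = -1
Characteristic equation: x² + 9x + 14 = 0, which factors as (x - (-7))(x - (-2)) = 0.
Roots r₁ = -7, r₂ = -2 (distinct).
General solution: f(n) = A·(-7)^n + B·(-2)^n.
From f(0) = -2: A + B = -2.
From f(1) = -1: -7A - 2B = -1.
Solving: A = 1, B = -3.
So f(n) = - 3 \left(-2\right)^{n} + \left(-7\right)^{n}.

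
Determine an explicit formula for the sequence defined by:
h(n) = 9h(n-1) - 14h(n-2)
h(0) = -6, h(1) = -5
Characteristic equation: x² - 9x + 14 = 0, which factors as (x - (2))(x - (7)) = 0.
Roots r₁ = 2, r₂ = 7 (distinct).
General solution: h(n) = A·(2)^n + B·(7)^n.
From h(0) = -6: A + B = -6.
From h(1) = -5: 2A + 7B = -5.
Solving: A = - \frac{37}{5}, B = \frac{7}{5}.
So h(n) = - \frac{37 \cdot 2^{n}}{5} + \frac{7 \cdot 7^{n}}{5}.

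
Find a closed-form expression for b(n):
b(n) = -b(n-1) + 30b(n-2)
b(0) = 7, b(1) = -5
Characteristic equation: x² + x - 30 = 0, which factors as (x - (-6))(x - (5)) = 0.
Roots r₁ = -6, r₂ = 5 (distinct).
General solution: b(n) = A·(-6)^n + B·(5)^n.
From b(0) = 7: A + B = 7.
From b(1) = -5: -6A + 5B = -5.
Solving: A = \frac{40}{11}, B = \frac{37}{11}.
So b(n) = \frac{40 \left(-6\right)^{n}}{11} + \frac{37 \cdot 5^{n}}{11}.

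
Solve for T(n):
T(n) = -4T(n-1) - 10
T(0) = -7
First-order linear non-homogeneous.
Homogeneous solution: T_h(n) = A·(-4)^n.
Try constant particular solution T_p = K: K = -4K - 10 ⇒ K = -2.
General: T(n) = A·(-4)^n - 2.
Apply T(0) = -7: A - 2 = -7 ⇒ A = -5.
So T(n) = - 5 \left(-4\right)^{n} - 2.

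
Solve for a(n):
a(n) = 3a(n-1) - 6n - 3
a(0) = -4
First-order linear with linear forcing.
Homogeneous solution: a_h(n) = A·(3)^n.
Try particular a_p(n) = pn + q. Substituting:
  pn + q = 3(p(n-1) + q) - 6n - 3.
Matching the n-coefficient: p = 3p - 6 ⇒ p = 3.
Matching constants: q = -3p + 3q - 3 ⇒ q = 6.
General: a(n) = A·(3)^n + 3 n + 6.
Apply a(0) = -4: A + 6 = -4 ⇒ A = -10.
So a(n) = - 10 \cdot 3^{n} + 3 n + 6.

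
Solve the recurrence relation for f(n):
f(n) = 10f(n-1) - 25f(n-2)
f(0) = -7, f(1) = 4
Characteristic equation: x² - 10x + 25 = 0, which is (x - (5))².
Repeated root r = 5.
General solution: f(n) = (A + Bn)·(5)^n.
From f(0) = -7: A = -7.
From f(1) = 4: (A + B)·(5) = 4 ⇒ B = \frac{39}{5}.
So f(n) = \left(\frac{39 n}{5} - 7\right) \cdot (5)^n.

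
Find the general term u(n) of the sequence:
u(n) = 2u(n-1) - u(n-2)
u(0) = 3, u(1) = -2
Characteristic equation: x² - 2x + 1 = 0, which is (x - (1))².
Repeated root r = 1.
General solution: u(n) = (A + Bn)·(1)^n.
From u(0) = 3: A = 3.
From u(1) = -2: (A + B)·(1) = -2 ⇒ B = -5.
So u(n) = \left(3 - 5 n\right) \cdot (1)^n.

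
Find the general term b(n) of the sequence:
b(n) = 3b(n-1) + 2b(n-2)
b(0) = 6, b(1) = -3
Characteristic equation: x² - 3x - 2 = 0.
Discriminant Δ = (3)² + 4·(2) = 17.
Roots r₁,₂ = (3 ± √17)/2, so r₁ = \frac{3}{2} + \frac{\sqrt{17}}{2}, r₂ = \frac{3}{2} - \frac{\sqrt{17}}{2}.
General solution: b(n) = A·r₁^n + B·r₂^n.
From the initial conditions, A + B = 6 and r₁A + r₂B = -3.
Since r₁ - r₂ = √17: A = (-3 - (6)r₂)/√17 = 3 - \frac{12 \sqrt{17}}{17}, and B = 6 - A = \frac{12 \sqrt{17}}{17} + 3.
So b(n) = \left(3 - \frac{12 \sqrt{17}}{17}\right)\left(\frac{3}{2} + \frac{\sqrt{17}}{2}\right)^n + \left(\frac{12 \sqrt{17}}{17} + 3\right)\left(\frac{3}{2} - \frac{\sqrt{17}}{2}\right)^n.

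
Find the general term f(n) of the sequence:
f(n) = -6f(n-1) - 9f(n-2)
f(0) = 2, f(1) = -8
Characteristic equation: x² + 6x + 9 = 0, which is (x - (-3))².
Repeated root r = -3.
General solution: f(n) = (A + Bn)·(-3)^n.
From f(0) = 2: A = 2.
From f(1) = -8: (A + B)·(-3) = -8 ⇒ B = \frac{2}{3}.
So f(n) = \left(\frac{2 n}{3} + 2\right) \cdot (-3)^n.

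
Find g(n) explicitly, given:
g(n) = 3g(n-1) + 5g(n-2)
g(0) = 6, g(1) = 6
Characteristic equation: x² - 3x - 5 = 0.
Discriminant Δ = (3)² + 4·(5) = 29.
Roots r₁,₂ = (3 ± √29)/2, so r₁ = \frac{3}{2} + \frac{\sqrt{29}}{2}, r₂ = \frac{3}{2} - \frac{\sqrt{29}}{2}.
General solution: g(n) = A·r₁^n + B·r₂^n.
From the initial conditions, A + B = 6 and r₁A + r₂B = 6.
Since r₁ - r₂ = √29: A = (6 - (6)r₂)/√29 = 3 - \frac{3 \sqrt{29}}{29}, and B = 6 - A = \frac{3 \sqrt{29}}{29} + 3.
So g(n) = \left(3 - \frac{3 \sqrt{29}}{29}\right)\left(\frac{3}{2} + \frac{\sqrt{29}}{2}\right)^n + \left(\frac{3 \sqrt{29}}{29} + 3\right)\left(\frac{3}{2} - \frac{\sqrt{29}}{2}\right)^n.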